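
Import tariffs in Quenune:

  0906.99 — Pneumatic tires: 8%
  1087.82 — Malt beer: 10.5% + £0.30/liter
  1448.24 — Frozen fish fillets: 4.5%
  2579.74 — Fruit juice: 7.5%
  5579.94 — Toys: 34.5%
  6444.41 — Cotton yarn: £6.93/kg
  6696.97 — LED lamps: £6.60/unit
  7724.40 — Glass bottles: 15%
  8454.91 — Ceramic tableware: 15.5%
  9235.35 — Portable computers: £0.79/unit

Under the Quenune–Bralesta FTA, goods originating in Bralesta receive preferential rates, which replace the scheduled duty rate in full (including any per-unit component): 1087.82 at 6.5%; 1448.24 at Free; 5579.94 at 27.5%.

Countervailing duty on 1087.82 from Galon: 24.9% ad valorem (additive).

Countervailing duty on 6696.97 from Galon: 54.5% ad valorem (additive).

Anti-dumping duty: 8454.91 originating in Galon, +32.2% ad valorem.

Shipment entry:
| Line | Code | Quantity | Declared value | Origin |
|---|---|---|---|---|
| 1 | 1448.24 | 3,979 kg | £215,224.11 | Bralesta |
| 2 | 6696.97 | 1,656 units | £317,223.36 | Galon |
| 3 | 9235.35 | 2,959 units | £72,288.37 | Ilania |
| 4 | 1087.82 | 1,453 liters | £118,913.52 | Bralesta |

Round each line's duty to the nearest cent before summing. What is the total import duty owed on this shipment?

£193,883.32

Line 1 (1448.24, Bralesta, 3,979 kg, £215,224.11):
Base rate for 1448.24 is 4.5%.
Origin Bralesta qualifies under the Quenune–Bralesta agreement and 1448.24 is covered: preferential rate Free applies instead.
Duty = £215,224.11 × 0% = £0.00.
Line 2 (6696.97, Galon, 1,656 units, £317,223.36):
Base rate for 6696.97 is £6.60/unit.
Additional duty on 6696.97 from Galon: +54.5% ad valorem. Applied ad valorem rate = 54.5%.
Duty = £317,223.36 × 54.5% + 1,656 × £6.60 = £183,816.33.
Line 3 (9235.35, Ilania, 2,959 units, £72,288.37):
Base rate for 9235.35 is £0.79/unit.
Duty = 2,959 × £0.79 = £2,337.61.
Line 4 (1087.82, Bralesta, 1,453 liters, £118,913.52):
Base rate for 1087.82 is 10.5% + £0.30/liter.
Origin Bralesta qualifies under the Quenune–Bralesta agreement and 1087.82 is covered: preferential rate 6.5% applies instead.
The additional-duty order on 1087.82 targets Galon, not Bralesta; it does not apply.
Duty = £118,913.52 × 6.5% = £7,729.38.
Total = £0.00 + £183,816.33 + £2,337.61 + £7,729.38 = £193,883.32.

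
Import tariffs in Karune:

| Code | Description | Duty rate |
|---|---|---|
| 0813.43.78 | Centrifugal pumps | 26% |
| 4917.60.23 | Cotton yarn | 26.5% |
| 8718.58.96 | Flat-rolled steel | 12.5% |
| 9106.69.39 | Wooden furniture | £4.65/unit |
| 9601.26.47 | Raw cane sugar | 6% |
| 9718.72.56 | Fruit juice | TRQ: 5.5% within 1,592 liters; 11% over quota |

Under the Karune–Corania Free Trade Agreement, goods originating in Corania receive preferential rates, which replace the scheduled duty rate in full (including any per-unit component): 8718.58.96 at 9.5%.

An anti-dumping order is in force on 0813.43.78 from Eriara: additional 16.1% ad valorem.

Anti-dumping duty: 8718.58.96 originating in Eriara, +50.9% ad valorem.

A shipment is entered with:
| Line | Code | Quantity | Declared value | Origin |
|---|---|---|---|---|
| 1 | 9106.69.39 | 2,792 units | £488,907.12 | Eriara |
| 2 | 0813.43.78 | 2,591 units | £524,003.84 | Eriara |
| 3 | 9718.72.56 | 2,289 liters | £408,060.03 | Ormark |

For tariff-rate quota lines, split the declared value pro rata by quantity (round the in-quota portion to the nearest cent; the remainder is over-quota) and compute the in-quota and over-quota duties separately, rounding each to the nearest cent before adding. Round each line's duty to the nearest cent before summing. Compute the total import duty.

£262,865.70

Line 1 (9106.69.39, Eriara, 2,792 units, £488,907.12):
Base rate for 9106.69.39 is £4.65/unit.
Duty = 2,792 × £4.65 = £12,982.80.
Line 2 (0813.43.78, Eriara, 2,591 units, £524,003.84):
Base rate for 0813.43.78 is 26%.
Additional duty on 0813.43.78 from Eriara: +16.1%. Applied ad valorem rate: 26% + 16.1% = 42.1%.
Duty = £524,003.84 × 42.1% = £220,605.62.
Line 3 (9718.72.56, Ormark, 2,289 liters, £408,060.03):
Code 9718.72.56 is under a tariff-rate quota (threshold 1,592 liters). In-quota: 1,592 liters at 5.5%; over-quota: 697 liters at 11%.
Pro-rata value split: in-quota = £408,060.03 × 1,592/2,289 = £283,805.84; over-quota = £408,060.03 − £283,805.84 = £124,254.19.
In-quota duty = £283,805.84 × 5.5% = £15,609.32. Over-quota duty = £124,254.19 × 11% = £13,667.96.
Line duty = £15,609.32 + £13,667.96 = £29,277.28.
Total = £12,982.80 + £220,605.62 + £29,277.28 = £262,865.70.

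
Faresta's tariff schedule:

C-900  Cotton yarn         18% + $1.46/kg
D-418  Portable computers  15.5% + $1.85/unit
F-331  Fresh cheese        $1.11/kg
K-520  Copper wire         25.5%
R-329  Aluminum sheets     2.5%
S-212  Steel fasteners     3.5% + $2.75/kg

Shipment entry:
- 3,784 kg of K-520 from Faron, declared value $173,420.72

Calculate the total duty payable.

Line 1 (K-520, Faron, 3,784 kg, $173,420.72):
Base rate for K-520 is 25.5%.
Duty = $173,420.72 × 25.5% = $44,222.28.

$44,222.28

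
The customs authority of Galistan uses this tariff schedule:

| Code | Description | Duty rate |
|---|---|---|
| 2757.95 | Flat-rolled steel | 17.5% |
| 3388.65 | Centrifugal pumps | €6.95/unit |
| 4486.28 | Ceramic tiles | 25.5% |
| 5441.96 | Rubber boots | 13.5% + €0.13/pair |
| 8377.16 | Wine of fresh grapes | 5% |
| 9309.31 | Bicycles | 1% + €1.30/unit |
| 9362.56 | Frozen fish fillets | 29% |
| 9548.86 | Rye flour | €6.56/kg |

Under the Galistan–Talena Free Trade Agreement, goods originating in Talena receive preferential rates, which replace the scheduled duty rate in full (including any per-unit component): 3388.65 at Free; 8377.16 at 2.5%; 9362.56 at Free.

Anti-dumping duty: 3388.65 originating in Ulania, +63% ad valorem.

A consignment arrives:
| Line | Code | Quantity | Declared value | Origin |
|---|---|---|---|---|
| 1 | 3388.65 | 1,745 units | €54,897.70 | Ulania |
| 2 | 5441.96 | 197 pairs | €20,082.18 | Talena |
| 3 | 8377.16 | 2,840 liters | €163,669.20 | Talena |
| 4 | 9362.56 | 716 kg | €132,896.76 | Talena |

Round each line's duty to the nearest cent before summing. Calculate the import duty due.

€53,541.73

Line 1 (3388.65, Ulania, 1,745 units, €54,897.70):
Base rate for 3388.65 is €6.95/unit.
3388.65 has an FTA preferential rate, but origin Ulania is not Talena; base rate stands.
Additional duty on 3388.65 from Ulania: +63% ad valorem. Applied ad valorem rate = 63%.
Duty = €54,897.70 × 63% + 1,745 × €6.95 = €46,713.30.
Line 2 (5441.96, Talena, 197 pairs, €20,082.18):
Base rate for 5441.96 is 13.5% + €0.13/pair.
Origin Talena is the FTA partner but 5441.96 is not on the preference list; base rate stands.
Duty = €20,082.18 × 13.5% + 197 × €0.13 = €2,736.70.
Line 3 (8377.16, Talena, 2,840 liters, €163,669.20):
Base rate for 8377.16 is 5%.
Origin Talena qualifies under the Galistan–Talena agreement and 8377.16 is covered: preferential rate 2.5% applies instead.
Duty = €163,669.20 × 2.5% = €4,091.73.
Line 4 (9362.56, Talena, 716 kg, €132,896.76):
Base rate for 9362.56 is 29%.
Origin Talena qualifies under the Galistan–Talena agreement and 9362.56 is covered: preferential rate Free applies instead.
Duty = €132,896.76 × 0% = €0.00.
Total = €46,713.30 + €2,736.70 + €4,091.73 + €0.00 = €53,541.73.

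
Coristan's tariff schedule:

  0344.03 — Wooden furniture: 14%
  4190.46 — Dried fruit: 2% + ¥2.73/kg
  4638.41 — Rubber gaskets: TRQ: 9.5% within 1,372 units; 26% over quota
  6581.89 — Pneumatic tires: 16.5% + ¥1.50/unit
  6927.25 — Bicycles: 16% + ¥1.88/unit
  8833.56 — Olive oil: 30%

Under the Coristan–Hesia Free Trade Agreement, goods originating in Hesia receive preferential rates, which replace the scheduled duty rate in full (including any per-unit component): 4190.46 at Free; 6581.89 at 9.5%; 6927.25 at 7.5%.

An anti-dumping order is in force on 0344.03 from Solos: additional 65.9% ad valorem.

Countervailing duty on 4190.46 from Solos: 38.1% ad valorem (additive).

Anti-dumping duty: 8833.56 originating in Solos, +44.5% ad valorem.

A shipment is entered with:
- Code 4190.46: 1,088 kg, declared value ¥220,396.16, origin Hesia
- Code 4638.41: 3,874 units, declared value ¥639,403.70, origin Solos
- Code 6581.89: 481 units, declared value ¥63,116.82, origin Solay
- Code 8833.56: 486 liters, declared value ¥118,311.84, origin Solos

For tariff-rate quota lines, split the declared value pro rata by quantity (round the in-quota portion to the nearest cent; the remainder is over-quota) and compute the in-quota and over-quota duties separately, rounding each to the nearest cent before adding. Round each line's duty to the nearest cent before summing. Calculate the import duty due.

Line 1 (4190.46, Hesia, 1,088 kg, ¥220,396.16):
Base rate for 4190.46 is 2% + ¥2.73/kg.
Origin Hesia qualifies under the Coristan–Hesia agreement and 4190.46 is covered: preferential rate Free applies instead.
The additional-duty order on 4190.46 targets Solos, not Hesia; it does not apply.
Duty = ¥220,396.16 × 0% = ¥0.00.
Line 2 (4638.41, Solos, 3,874 units, ¥639,403.70):
Code 4638.41 is under a tariff-rate quota (threshold 1,372 units). In-quota: 1,372 units at 9.5%; over-quota: 2,502 units at 26%.
Pro-rata value split: in-quota = ¥639,403.70 × 1,372/3,874 = ¥226,448.60; over-quota = ¥639,403.70 − ¥226,448.60 = ¥412,955.10.
In-quota duty = ¥226,448.60 × 9.5% = ¥21,512.62. Over-quota duty = ¥412,955.10 × 26% = ¥107,368.33.
Line duty = ¥21,512.62 + ¥107,368.33 = ¥128,880.95.
Line 3 (6581.89, Solay, 481 units, ¥63,116.82):
Base rate for 6581.89 is 16.5% + ¥1.50/unit.
6581.89 has an FTA preferential rate, but origin Solay is not Hesia; base rate stands.
Duty = ¥63,116.82 × 16.5% + 481 × ¥1.50 = ¥11,135.78.
Line 4 (8833.56, Solos, 486 liters, ¥118,311.84):
Base rate for 8833.56 is 30%.
Additional duty on 8833.56 from Solos: +44.5%. Applied ad valorem rate: 30% + 44.5% = 74.5%.
Duty = ¥118,311.84 × 74.5% = ¥88,142.32.
Total = ¥0.00 + ¥128,880.95 + ¥11,135.78 + ¥88,142.32 = ¥228,159.05.

¥228,159.05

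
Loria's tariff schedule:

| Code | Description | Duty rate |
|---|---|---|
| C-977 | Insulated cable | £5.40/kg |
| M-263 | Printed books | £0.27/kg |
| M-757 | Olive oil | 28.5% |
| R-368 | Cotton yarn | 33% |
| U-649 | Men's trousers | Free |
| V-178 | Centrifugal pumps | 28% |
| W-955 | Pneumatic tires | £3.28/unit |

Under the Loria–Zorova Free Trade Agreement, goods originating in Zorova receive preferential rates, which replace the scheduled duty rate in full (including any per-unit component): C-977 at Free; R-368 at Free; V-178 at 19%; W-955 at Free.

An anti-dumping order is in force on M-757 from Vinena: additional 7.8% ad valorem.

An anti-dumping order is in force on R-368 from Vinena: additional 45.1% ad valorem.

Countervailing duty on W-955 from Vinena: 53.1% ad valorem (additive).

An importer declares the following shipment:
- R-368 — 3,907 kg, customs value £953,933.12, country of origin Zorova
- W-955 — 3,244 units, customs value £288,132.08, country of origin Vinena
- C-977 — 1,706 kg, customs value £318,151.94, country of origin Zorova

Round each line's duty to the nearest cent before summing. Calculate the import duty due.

£163,638.45

Line 1 (R-368, Zorova, 3,907 kg, £953,933.12):
Base rate for R-368 is 33%.
Origin Zorova qualifies under the Loria–Zorova agreement and R-368 is covered: preferential rate Free applies instead.
The additional-duty order on R-368 targets Vinena, not Zorova; it does not apply.
Duty = £953,933.12 × 0% = £0.00.
Line 2 (W-955, Vinena, 3,244 units, £288,132.08):
Base rate for W-955 is £3.28/unit.
W-955 has an FTA preferential rate, but origin Vinena is not Zorova; base rate stands.
Additional duty on W-955 from Vinena: +53.1% ad valorem. Applied ad valorem rate = 53.1%.
Duty = £288,132.08 × 53.1% + 3,244 × £3.28 = £163,638.45.
Line 3 (C-977, Zorova, 1,706 kg, £318,151.94):
Base rate for C-977 is £5.40/kg.
Origin Zorova qualifies under the Loria–Zorova agreement and C-977 is covered: preferential rate Free applies instead.
Duty = £318,151.94 × 0% = £0.00.
Total = £0.00 + £163,638.45 + £0.00 = £163,638.45.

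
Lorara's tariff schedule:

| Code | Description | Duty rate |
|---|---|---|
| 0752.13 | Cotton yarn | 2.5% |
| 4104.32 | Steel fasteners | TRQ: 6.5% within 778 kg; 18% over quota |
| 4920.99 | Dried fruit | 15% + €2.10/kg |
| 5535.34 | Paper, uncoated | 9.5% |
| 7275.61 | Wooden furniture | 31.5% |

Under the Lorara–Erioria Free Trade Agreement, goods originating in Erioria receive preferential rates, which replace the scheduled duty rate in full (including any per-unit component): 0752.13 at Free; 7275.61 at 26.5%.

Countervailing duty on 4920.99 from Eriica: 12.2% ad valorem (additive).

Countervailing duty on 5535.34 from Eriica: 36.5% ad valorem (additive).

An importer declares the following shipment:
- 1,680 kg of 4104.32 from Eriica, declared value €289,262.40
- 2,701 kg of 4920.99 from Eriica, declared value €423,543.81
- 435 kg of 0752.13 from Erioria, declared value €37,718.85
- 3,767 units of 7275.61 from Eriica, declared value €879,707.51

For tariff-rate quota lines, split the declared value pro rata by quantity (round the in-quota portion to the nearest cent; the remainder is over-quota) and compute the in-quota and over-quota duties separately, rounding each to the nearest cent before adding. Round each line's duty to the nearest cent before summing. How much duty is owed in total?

Line 1 (4104.32, Eriica, 1,680 kg, €289,262.40):
Code 4104.32 is under a tariff-rate quota (threshold 778 kg). In-quota: 778 kg at 6.5%; over-quota: 902 kg at 18%.
Pro-rata value split: in-quota = €289,262.40 × 778/1,680 = €133,956.04; over-quota = €289,262.40 − €133,956.04 = €155,306.36.
In-quota duty = €133,956.04 × 6.5% = €8,707.14. Over-quota duty = €155,306.36 × 18% = €27,955.14.
Line duty = €8,707.14 + €27,955.14 = €36,662.28.
Line 2 (4920.99, Eriica, 2,701 kg, €423,543.81):
Base rate for 4920.99 is 15% + €2.10/kg.
Additional duty on 4920.99 from Eriica: +12.2%. Applied ad valorem rate: 15% + 12.2% = 27.2%.
Duty = €423,543.81 × 27.2% + 2,701 × €2.10 = €120,876.02.
Line 3 (0752.13, Erioria, 435 kg, €37,718.85):
Base rate for 0752.13 is 2.5%.
Origin Erioria qualifies under the Lorara–Erioria agreement and 0752.13 is covered: preferential rate Free applies instead.
Duty = €37,718.85 × 0% = €0.00.
Line 4 (7275.61, Eriica, 3,767 units, €879,707.51):
Base rate for 7275.61 is 31.5%.
7275.61 has an FTA preferential rate, but origin Eriica is not Erioria; base rate stands.
Duty = €879,707.51 × 31.5% = €277,107.87.
Total = €36,662.28 + €120,876.02 + €0.00 + €277,107.87 = €434,646.17.

€434,646.17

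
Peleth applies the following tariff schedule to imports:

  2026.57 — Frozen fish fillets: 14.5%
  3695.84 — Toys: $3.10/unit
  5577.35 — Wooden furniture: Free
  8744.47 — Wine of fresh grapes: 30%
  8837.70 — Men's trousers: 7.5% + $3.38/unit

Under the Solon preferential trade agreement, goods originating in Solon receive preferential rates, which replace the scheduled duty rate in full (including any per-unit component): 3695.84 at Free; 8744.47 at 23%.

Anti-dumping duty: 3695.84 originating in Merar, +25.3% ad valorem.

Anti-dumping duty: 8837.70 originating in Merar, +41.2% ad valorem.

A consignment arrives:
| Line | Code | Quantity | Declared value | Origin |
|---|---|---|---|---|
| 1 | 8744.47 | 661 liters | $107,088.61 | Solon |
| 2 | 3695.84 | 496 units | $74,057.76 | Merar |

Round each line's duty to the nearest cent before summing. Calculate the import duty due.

Line 1 (8744.47, Solon, 661 liters, $107,088.61):
Base rate for 8744.47 is 30%.
Origin Solon qualifies under the Peleth–Solon agreement and 8744.47 is covered: preferential rate 23% applies instead.
Duty = $107,088.61 × 23% = $24,630.38.
Line 2 (3695.84, Merar, 496 units, $74,057.76):
Base rate for 3695.84 is $3.10/unit.
3695.84 has an FTA preferential rate, but origin Merar is not Solon; base rate stands.
Additional duty on 3695.84 from Merar: +25.3% ad valorem. Applied ad valorem rate = 25.3%.
Duty = $74,057.76 × 25.3% + 496 × $3.10 = $20,274.21.
Total = $24,630.38 + $20,274.21 = $44,904.59.

$44,904.59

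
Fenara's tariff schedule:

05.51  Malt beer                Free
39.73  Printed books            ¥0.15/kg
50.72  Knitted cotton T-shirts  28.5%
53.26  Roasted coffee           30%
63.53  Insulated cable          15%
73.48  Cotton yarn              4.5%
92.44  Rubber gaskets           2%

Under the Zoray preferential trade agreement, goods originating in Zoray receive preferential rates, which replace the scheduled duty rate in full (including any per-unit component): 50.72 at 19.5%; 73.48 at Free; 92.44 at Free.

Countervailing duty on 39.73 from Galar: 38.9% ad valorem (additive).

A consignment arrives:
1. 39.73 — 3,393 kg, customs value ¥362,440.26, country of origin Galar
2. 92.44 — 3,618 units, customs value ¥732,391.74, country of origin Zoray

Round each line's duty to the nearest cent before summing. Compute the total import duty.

¥141,498.21

Line 1 (39.73, Galar, 3,393 kg, ¥362,440.26):
Base rate for 39.73 is ¥0.15/kg.
Additional duty on 39.73 from Galar: +38.9% ad valorem. Applied ad valorem rate = 38.9%.
Duty = ¥362,440.26 × 38.9% + 3,393 × ¥0.15 = ¥141,498.21.
Line 2 (92.44, Zoray, 3,618 units, ¥732,391.74):
Base rate for 92.44 is 2%.
Origin Zoray qualifies under the Fenara–Zoray agreement and 92.44 is covered: preferential rate Free applies instead.
Duty = ¥732,391.74 × 0% = ¥0.00.
Total = ¥141,498.21 + ¥0.00 = ¥141,498.21.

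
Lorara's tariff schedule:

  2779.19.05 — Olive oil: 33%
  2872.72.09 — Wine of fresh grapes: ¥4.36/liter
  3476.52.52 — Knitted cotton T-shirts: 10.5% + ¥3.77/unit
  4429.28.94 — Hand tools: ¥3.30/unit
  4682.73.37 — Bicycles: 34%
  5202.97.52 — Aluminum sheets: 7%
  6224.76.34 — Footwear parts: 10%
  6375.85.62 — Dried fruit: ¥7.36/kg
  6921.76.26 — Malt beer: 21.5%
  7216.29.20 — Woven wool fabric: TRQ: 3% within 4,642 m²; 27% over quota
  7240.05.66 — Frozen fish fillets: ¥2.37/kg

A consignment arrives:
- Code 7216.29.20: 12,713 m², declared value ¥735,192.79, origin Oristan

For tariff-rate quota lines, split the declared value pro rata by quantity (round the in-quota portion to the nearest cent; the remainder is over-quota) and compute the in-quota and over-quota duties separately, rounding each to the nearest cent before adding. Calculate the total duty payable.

¥134,074.81

Line 1 (7216.29.20, Oristan, 12,713 m², ¥735,192.79):
Code 7216.29.20 is under a tariff-rate quota (threshold 4,642 m²). In-quota: 4,642 m² at 3%; over-quota: 8,071 m² at 27%.
Pro-rata value split: in-quota = ¥735,192.79 × 4,642/12,713 = ¥268,446.86; over-quota = ¥735,192.79 − ¥268,446.86 = ¥466,745.93.
In-quota duty = ¥268,446.86 × 3% = ¥8,053.41. Over-quota duty = ¥466,745.93 × 27% = ¥126,021.40.
Line duty = ¥8,053.41 + ¥126,021.40 = ¥134,074.81.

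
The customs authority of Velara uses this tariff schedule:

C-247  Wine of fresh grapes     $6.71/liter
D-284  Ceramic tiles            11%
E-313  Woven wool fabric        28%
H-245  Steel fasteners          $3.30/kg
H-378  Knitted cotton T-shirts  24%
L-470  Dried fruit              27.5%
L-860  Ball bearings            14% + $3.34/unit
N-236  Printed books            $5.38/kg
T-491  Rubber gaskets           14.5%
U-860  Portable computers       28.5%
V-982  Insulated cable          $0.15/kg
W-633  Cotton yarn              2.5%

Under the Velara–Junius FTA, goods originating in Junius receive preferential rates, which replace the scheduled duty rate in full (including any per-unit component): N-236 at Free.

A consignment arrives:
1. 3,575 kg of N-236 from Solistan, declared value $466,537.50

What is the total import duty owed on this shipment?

Line 1 (N-236, Solistan, 3,575 kg, $466,537.50):
Base rate for N-236 is $5.38/kg.
N-236 has an FTA preferential rate, but origin Solistan is not Junius; base rate stands.
Duty = 3,575 × $5.38 = $19,233.50.

$19,233.50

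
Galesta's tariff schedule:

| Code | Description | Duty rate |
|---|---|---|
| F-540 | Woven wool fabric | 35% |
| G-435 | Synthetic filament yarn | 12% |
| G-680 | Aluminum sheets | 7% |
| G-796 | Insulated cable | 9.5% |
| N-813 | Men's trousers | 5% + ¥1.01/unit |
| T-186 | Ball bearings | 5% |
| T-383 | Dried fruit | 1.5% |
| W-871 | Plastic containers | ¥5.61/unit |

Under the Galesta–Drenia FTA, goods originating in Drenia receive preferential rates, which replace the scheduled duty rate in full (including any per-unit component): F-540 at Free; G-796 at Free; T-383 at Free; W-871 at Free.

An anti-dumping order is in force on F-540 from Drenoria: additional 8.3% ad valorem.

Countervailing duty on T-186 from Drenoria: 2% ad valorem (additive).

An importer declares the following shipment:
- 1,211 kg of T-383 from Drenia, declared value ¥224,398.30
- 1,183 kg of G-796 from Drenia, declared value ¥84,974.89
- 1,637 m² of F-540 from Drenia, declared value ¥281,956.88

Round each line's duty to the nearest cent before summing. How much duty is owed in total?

¥0.00

Line 1 (T-383, Drenia, 1,211 kg, ¥224,398.30):
Base rate for T-383 is 1.5%.
Origin Drenia qualifies under the Galesta–Drenia agreement and T-383 is covered: preferential rate Free applies instead.
Duty = ¥224,398.30 × 0% = ¥0.00.
Line 2 (G-796, Drenia, 1,183 kg, ¥84,974.89):
Base rate for G-796 is 9.5%.
Origin Drenia qualifies under the Galesta–Drenia agreement and G-796 is covered: preferential rate Free applies instead.
Duty = ¥84,974.89 × 0% = ¥0.00.
Line 3 (F-540, Drenia, 1,637 m², ¥281,956.88):
Base rate for F-540 is 35%.
Origin Drenia qualifies under the Galesta–Drenia agreement and F-540 is covered: preferential rate Free applies instead.
The additional-duty order on F-540 targets Drenoria, not Drenia; it does not apply.
Duty = ¥281,956.88 × 0% = ¥0.00.
Total = ¥0.00 + ¥0.00 + ¥0.00 = ¥0.00.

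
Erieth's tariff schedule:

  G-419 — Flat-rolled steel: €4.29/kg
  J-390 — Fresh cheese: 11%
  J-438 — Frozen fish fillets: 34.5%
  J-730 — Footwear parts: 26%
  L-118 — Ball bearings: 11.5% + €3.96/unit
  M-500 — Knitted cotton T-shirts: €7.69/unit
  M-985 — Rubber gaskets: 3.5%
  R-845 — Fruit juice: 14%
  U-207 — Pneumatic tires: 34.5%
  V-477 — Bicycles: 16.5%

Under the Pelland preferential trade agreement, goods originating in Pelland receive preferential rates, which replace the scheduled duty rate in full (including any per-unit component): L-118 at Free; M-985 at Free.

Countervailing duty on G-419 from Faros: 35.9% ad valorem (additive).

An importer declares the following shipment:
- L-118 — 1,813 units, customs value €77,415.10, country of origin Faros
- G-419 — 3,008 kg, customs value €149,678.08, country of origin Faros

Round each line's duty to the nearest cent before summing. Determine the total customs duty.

€82,720.97

Line 1 (L-118, Faros, 1,813 units, €77,415.10):
Base rate for L-118 is 11.5% + €3.96/unit.
L-118 has an FTA preferential rate, but origin Faros is not Pelland; base rate stands.
Duty = €77,415.10 × 11.5% + 1,813 × €3.96 = €16,082.22.
Line 2 (G-419, Faros, 3,008 kg, €149,678.08):
Base rate for G-419 is €4.29/kg.
Additional duty on G-419 from Faros: +35.9% ad valorem. Applied ad valorem rate = 35.9%.
Duty = €149,678.08 × 35.9% + 3,008 × €4.29 = €66,638.75.
Total = €16,082.22 + €66,638.75 = €82,720.97.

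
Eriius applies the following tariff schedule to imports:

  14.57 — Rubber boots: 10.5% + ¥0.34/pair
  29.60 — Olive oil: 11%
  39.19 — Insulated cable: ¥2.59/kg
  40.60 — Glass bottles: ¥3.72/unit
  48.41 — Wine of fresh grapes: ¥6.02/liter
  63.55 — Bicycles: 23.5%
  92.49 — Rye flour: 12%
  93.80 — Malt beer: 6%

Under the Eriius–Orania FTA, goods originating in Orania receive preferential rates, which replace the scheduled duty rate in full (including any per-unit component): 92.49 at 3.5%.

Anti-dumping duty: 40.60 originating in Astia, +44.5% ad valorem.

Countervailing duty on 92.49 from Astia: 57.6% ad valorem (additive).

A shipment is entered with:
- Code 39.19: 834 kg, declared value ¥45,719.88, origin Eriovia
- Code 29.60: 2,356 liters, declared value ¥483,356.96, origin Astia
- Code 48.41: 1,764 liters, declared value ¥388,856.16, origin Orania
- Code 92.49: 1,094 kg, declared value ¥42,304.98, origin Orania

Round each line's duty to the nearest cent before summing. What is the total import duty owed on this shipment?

Line 1 (39.19, Eriovia, 834 kg, ¥45,719.88):
Base rate for 39.19 is ¥2.59/kg.
Duty = 834 × ¥2.59 = ¥2,160.06.
Line 2 (29.60, Astia, 2,356 liters, ¥483,356.96):
Base rate for 29.60 is 11%.
Duty = ¥483,356.96 × 11% = ¥53,169.27.
Line 3 (48.41, Orania, 1,764 liters, ¥388,856.16):
Base rate for 48.41 is ¥6.02/liter.
Origin Orania is the FTA partner but 48.41 is not on the preference list; base rate stands.
Duty = 1,764 × ¥6.02 = ¥10,619.28.
Line 4 (92.49, Orania, 1,094 kg, ¥42,304.98):
Base rate for 92.49 is 12%.
Origin Orania qualifies under the Eriius–Orania agreement and 92.49 is covered: preferential rate 3.5% applies instead.
The additional-duty order on 92.49 targets Astia, not Orania; it does not apply.
Duty = ¥42,304.98 × 3.5% = ¥1,480.67.
Total = ¥2,160.06 + ¥53,169.27 + ¥10,619.28 + ¥1,480.67 = ¥67,429.28.

¥67,429.28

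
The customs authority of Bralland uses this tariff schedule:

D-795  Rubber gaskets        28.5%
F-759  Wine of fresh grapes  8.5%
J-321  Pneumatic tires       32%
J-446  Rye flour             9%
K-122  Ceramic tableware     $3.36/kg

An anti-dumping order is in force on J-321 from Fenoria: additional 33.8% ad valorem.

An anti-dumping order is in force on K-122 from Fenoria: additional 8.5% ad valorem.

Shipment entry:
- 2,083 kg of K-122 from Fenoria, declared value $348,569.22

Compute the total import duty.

$36,627.26

Line 1 (K-122, Fenoria, 2,083 kg, $348,569.22):
Base rate for K-122 is $3.36/kg.
Additional duty on K-122 from Fenoria: +8.5% ad valorem. Applied ad valorem rate = 8.5%.
Duty = $348,569.22 × 8.5% + 2,083 × $3.36 = $36,627.26.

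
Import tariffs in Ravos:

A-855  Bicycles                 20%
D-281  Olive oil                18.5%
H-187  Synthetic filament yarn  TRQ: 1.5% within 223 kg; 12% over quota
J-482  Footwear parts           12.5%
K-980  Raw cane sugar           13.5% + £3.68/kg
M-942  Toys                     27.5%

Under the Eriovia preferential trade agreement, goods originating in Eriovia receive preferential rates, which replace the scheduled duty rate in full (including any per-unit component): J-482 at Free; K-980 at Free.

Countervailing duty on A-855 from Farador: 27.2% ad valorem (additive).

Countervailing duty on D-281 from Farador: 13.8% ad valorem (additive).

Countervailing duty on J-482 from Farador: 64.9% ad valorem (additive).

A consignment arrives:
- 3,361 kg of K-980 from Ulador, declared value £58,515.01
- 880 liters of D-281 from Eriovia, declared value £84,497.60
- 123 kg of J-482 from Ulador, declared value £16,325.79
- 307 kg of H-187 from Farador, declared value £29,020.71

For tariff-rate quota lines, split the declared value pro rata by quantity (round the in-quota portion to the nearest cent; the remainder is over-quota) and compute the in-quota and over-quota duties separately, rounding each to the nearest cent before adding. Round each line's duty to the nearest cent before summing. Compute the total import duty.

Line 1 (K-980, Ulador, 3,361 kg, £58,515.01):
Base rate for K-980 is 13.5% + £3.68/kg.
K-980 has an FTA preferential rate, but origin Ulador is not Eriovia; base rate stands.
Duty = £58,515.01 × 13.5% + 3,361 × £3.68 = £20,268.01.
Line 2 (D-281, Eriovia, 880 liters, £84,497.60):
Base rate for D-281 is 18.5%.
Origin Eriovia is the FTA partner but D-281 is not on the preference list; base rate stands.
The additional-duty order on D-281 targets Farador, not Eriovia; it does not apply.
Duty = £84,497.60 × 18.5% = £15,632.06.
Line 3 (J-482, Ulador, 123 kg, £16,325.79):
Base rate for J-482 is 12.5%.
J-482 has an FTA preferential rate, but origin Ulador is not Eriovia; base rate stands.
The additional-duty order on J-482 targets Farador, not Ulador; it does not apply.
Duty = £16,325.79 × 12.5% = £2,040.72.
Line 4 (H-187, Farador, 307 kg, £29,020.71):
Code H-187 is under a tariff-rate quota (threshold 223 kg). In-quota: 223 kg at 1.5%; over-quota: 84 kg at 12%.
Pro-rata value split: in-quota = £29,020.71 × 223/307 = £21,080.19; over-quota = £29,020.71 − £21,080.19 = £7,940.52.
In-quota duty = £21,080.19 × 1.5% = £316.20. Over-quota duty = £7,940.52 × 12% = £952.86.
Line duty = £316.20 + £952.86 = £1,269.06.
Total = £20,268.01 + £15,632.06 + £2,040.72 + £1,269.06 = £39,209.85.

£39,209.85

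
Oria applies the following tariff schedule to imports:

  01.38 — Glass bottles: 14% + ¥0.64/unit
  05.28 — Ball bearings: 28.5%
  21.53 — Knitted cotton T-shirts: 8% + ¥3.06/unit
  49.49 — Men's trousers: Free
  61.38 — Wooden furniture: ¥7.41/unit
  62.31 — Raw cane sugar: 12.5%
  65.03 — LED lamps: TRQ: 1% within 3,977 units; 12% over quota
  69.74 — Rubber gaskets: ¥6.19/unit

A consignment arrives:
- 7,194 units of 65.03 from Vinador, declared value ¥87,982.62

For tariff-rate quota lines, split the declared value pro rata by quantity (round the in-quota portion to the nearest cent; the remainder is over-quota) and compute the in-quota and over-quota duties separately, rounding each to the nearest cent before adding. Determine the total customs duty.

¥5,207.66

Line 1 (65.03, Vinador, 7,194 units, ¥87,982.62):
Code 65.03 is under a tariff-rate quota (threshold 3,977 units). In-quota: 3,977 units at 1%; over-quota: 3,217 units at 12%.
Pro-rata value split: in-quota = ¥87,982.62 × 3,977/7,194 = ¥48,638.71; over-quota = ¥87,982.62 − ¥48,638.71 = ¥39,343.91.
In-quota duty = ¥48,638.71 × 1% = ¥486.39. Over-quota duty = ¥39,343.91 × 12% = ¥4,721.27.
Line duty = ¥486.39 + ¥4,721.27 = ¥5,207.66.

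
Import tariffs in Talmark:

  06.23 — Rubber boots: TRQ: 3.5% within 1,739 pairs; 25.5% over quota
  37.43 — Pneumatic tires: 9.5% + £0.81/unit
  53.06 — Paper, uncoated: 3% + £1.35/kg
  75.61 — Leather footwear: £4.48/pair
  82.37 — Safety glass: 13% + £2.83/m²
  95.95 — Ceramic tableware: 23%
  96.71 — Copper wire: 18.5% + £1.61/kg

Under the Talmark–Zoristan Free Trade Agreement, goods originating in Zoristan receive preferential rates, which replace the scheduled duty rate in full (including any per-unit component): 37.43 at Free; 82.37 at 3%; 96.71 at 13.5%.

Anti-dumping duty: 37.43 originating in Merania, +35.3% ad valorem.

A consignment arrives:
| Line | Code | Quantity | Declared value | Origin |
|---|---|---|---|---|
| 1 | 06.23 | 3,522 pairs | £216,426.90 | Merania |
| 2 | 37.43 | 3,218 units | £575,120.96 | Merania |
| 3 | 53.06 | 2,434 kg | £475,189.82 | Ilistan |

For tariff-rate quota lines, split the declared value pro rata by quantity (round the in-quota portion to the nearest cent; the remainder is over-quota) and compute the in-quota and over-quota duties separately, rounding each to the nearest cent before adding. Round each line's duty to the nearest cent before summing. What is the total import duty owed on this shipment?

£309,481.67

Line 1 (06.23, Merania, 3,522 pairs, £216,426.90):
Code 06.23 is under a tariff-rate quota (threshold 1,739 pairs). In-quota: 1,739 pairs at 3.5%; over-quota: 1,783 pairs at 25.5%.
Pro-rata value split: in-quota = £216,426.90 × 1,739/3,522 = £106,861.55; over-quota = £216,426.90 − £106,861.55 = £109,565.35.
In-quota duty = £106,861.55 × 3.5% = £3,740.15. Over-quota duty = £109,565.35 × 25.5% = £27,939.16.
Line duty = £3,740.15 + £27,939.16 = £31,679.31.
Line 2 (37.43, Merania, 3,218 units, £575,120.96):
Base rate for 37.43 is 9.5% + £0.81/unit.
37.43 has an FTA preferential rate, but origin Merania is not Zoristan; base rate stands.
Additional duty on 37.43 from Merania: +35.3%. Applied ad valorem rate: 9.5% + 35.3% = 44.8%.
Duty = £575,120.96 × 44.8% + 3,218 × £0.81 = £260,260.77.
Line 3 (53.06, Ilistan, 2,434 kg, £475,189.82):
Base rate for 53.06 is 3% + £1.35/kg.
Duty = £475,189.82 × 3% + 2,434 × £1.35 = £17,541.59.
Total = £31,679.31 + £260,260.77 + £17,541.59 = £309,481.67.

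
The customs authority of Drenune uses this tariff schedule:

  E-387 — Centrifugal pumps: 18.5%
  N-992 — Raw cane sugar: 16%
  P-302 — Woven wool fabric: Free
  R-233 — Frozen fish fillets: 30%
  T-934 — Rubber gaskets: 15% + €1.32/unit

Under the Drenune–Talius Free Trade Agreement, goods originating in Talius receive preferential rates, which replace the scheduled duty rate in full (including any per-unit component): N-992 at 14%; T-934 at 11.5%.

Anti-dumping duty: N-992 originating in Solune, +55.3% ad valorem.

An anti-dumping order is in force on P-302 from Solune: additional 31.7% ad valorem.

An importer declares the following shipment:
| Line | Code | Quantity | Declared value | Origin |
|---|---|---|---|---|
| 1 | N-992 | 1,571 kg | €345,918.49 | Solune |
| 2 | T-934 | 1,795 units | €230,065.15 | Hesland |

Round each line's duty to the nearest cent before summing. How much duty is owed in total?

€283,519.05

Line 1 (N-992, Solune, 1,571 kg, €345,918.49):
Base rate for N-992 is 16%.
N-992 has an FTA preferential rate, but origin Solune is not Talius; base rate stands.
Additional duty on N-992 from Solune: +55.3%. Applied ad valorem rate: 16% + 55.3% = 71.3%.
Duty = €345,918.49 × 71.3% = €246,639.88.
Line 2 (T-934, Hesland, 1,795 units, €230,065.15):
Base rate for T-934 is 15% + €1.32/unit.
T-934 has an FTA preferential rate, but origin Hesland is not Talius; base rate stands.
Duty = €230,065.15 × 15% + 1,795 × €1.32 = €36,879.17.
Total = €246,639.88 + €36,879.17 = €283,519.05.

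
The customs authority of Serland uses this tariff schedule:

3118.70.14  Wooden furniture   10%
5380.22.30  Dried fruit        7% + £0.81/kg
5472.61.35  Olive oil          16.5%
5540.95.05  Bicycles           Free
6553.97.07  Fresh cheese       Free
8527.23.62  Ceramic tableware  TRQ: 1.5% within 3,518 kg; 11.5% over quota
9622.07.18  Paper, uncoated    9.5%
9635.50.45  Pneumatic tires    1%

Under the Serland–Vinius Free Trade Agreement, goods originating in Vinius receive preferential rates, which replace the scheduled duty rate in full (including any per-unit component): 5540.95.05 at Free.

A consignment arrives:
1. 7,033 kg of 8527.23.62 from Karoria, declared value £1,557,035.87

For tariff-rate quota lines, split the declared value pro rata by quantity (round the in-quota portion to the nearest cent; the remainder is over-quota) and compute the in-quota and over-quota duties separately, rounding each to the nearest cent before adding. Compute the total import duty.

£101,174.12

Line 1 (8527.23.62, Karoria, 7,033 kg, £1,557,035.87):
Code 8527.23.62 is under a tariff-rate quota (threshold 3,518 kg). In-quota: 3,518 kg at 1.5%; over-quota: 3,515 kg at 11.5%.
Pro-rata value split: in-quota = £1,557,035.87 × 3,518/7,033 = £778,850.02; over-quota = £1,557,035.87 − £778,850.02 = £778,185.85.
In-quota duty = £778,850.02 × 1.5% = £11,682.75. Over-quota duty = £778,185.85 × 11.5% = £89,491.37.
Line duty = £11,682.75 + £89,491.37 = £101,174.12.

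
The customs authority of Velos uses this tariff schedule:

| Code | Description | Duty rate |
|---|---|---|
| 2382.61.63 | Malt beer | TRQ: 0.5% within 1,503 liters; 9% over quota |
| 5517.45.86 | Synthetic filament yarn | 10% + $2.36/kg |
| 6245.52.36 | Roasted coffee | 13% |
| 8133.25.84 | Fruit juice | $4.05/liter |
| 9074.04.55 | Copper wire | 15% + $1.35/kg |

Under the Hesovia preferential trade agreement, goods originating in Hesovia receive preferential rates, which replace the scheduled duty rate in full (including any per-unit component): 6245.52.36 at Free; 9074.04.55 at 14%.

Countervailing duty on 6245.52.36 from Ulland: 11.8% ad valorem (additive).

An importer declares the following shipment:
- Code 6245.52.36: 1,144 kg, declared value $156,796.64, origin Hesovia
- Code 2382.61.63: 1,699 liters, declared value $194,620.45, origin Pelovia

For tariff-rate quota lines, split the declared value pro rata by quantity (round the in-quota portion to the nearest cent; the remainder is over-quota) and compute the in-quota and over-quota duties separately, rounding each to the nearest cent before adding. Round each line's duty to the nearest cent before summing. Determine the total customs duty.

Line 1 (6245.52.36, Hesovia, 1,144 kg, $156,796.64):
Base rate for 6245.52.36 is 13%.
Origin Hesovia qualifies under the Velos–Hesovia agreement and 6245.52.36 is covered: preferential rate Free applies instead.
The additional-duty order on 6245.52.36 targets Ulland, not Hesovia; it does not apply.
Duty = $156,796.64 × 0% = $0.00.
Line 2 (2382.61.63, Pelovia, 1,699 liters, $194,620.45):
Code 2382.61.63 is under a tariff-rate quota (threshold 1,503 liters). In-quota: 1,503 liters at 0.5%; over-quota: 196 liters at 9%.
Pro-rata value split: in-quota = $194,620.45 × 1,503/1,699 = $172,168.65; over-quota = $194,620.45 − $172,168.65 = $22,451.80.
In-quota duty = $172,168.65 × 0.5% = $860.84. Over-quota duty = $22,451.80 × 9% = $2,020.66.
Line duty = $860.84 + $2,020.66 = $2,881.50.
Total = $0.00 + $2,881.50 = $2,881.50.

$2,881.50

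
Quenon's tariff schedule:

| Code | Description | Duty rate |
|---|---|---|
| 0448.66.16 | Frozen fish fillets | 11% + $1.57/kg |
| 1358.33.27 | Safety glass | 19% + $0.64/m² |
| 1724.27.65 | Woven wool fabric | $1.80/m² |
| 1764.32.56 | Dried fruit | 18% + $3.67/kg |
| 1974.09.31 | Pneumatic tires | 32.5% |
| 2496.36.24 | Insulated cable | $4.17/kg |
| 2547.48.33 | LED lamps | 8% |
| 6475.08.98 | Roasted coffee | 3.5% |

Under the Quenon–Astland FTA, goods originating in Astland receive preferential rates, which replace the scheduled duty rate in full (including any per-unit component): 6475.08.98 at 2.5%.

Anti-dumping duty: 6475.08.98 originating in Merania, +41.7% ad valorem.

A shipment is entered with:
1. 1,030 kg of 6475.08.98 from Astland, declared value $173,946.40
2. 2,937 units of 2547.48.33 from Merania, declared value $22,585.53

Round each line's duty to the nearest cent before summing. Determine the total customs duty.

Line 1 (6475.08.98, Astland, 1,030 kg, $173,946.40):
Base rate for 6475.08.98 is 3.5%.
Origin Astland qualifies under the Quenon–Astland agreement and 6475.08.98 is covered: preferential rate 2.5% applies instead.
The additional-duty order on 6475.08.98 targets Merania, not Astland; it does not apply.
Duty = $173,946.40 × 2.5% = $4,348.66.
Line 2 (2547.48.33, Merania, 2,937 units, $22,585.53):
Base rate for 2547.48.33 is 8%.
Duty = $22,585.53 × 8% = $1,806.84.
Total = $4,348.66 + $1,806.84 = $6,155.50.

$6,155.50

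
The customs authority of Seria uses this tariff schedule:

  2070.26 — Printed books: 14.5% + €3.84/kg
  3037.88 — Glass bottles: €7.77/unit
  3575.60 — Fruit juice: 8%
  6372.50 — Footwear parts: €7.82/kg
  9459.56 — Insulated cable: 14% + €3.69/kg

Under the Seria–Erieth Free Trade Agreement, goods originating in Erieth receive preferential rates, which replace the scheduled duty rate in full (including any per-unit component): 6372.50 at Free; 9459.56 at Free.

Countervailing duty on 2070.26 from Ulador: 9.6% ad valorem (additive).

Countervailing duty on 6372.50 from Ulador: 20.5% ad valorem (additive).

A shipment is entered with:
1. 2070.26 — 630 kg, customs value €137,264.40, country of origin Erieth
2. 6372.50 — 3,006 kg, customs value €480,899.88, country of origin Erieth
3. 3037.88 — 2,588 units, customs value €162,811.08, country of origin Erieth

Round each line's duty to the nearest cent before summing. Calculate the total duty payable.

€42,431.30

Line 1 (2070.26, Erieth, 630 kg, €137,264.40):
Base rate for 2070.26 is 14.5% + €3.84/kg.
Origin Erieth is the FTA partner but 2070.26 is not on the preference list; base rate stands.
The additional-duty order on 2070.26 targets Ulador, not Erieth; it does not apply.
Duty = €137,264.40 × 14.5% + 630 × €3.84 = €22,322.54.
Line 2 (6372.50, Erieth, 3,006 kg, €480,899.88):
Base rate for 6372.50 is €7.82/kg.
Origin Erieth qualifies under the Seria–Erieth agreement and 6372.50 is covered: preferential rate Free applies instead.
The additional-duty order on 6372.50 targets Ulador, not Erieth; it does not apply.
Duty = €480,899.88 × 0% = €0.00.
Line 3 (3037.88, Erieth, 2,588 units, €162,811.08):
Base rate for 3037.88 is €7.77/unit.
Origin Erieth is the FTA partner but 3037.88 is not on the preference list; base rate stands.
Duty = 2,588 × €7.77 = €20,108.76.
Total = €22,322.54 + €0.00 + €20,108.76 = €42,431.30.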